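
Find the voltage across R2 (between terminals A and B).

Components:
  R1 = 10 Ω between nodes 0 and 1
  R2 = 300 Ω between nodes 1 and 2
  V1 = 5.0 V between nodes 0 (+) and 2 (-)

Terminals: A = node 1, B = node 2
R1 and R2 are in series across V1 (node 0 → node 1 → node 2), and the output A–B is taken across R2, so this is a voltage divider.
Series current: I = V1/(R1 + R2) = 5/(10 + 300) = 5/310 = 0.01613 A
V_R2 = I × R2 = V1 × R2/(R1 + R2) = 5 × 300/310 = 4.839 V

Final answer: 4.839 V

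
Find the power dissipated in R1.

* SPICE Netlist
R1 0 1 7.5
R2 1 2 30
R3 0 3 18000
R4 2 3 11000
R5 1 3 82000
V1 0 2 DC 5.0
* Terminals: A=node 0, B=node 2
Nodal analysis, taking node 2 as the 0 V reference.
Source V1 fixes V_0 = 5 V.
KCL at each unknown node (sum of currents leaving = 0; resistances in Ω):
  Node 1: (V_1 - 5)/7.5 + (V_1 - 0)/30 + (V_1 - V_3)/82000 = 0
  Node 3: (V_3 - 5)/18000 + (V_3 - 0)/11000 + (V_3 - V_1)/82000 = 0
Collecting terms (coefficients in siemens):
  0.1667·V_1 - 0.0000122·V_3 = 0.6667
  0.0001587·V_3 - 0.0000122·V_1 = 0.0002778
Determinant D = (0.1667)(0.0001587) - (-0.0000122)(-0.0000122) = 0.00002645
V_1 = [(0.6667)(0.0001587) - (-0.0000122)(0.0002778)]/D = 4 V
V_3 = [(0.1667)(0.0002778) - (0.6667)(-0.0000122)]/D = 2.058 V
I_R1 = (V_0 - V_1)/R1 = (5 - 4)/7.5 = 0.1334 A
P_R1 = I_R1² × R1 = (0.1334)² × 7.5 = 0.1334 W

Final answer: 0.1334 W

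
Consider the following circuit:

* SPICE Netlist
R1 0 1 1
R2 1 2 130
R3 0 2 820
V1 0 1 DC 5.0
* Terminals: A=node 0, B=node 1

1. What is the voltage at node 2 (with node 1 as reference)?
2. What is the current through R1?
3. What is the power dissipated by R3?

Nodal analysis, taking node 1 as the 0 V reference.
Source V1 fixes V_0 = 5 V.
KCL at each unknown node (sum of currents leaving = 0; resistances in Ω):
  Node 2: (V_2 - 0)/130 + (V_2 - 5)/820 = 0
Collecting terms: 0.008912 × V_2 = 0.006098  =>  V_2 = 0.6842 V
Part 1:
  Read off the nodal solution: V_2 = 0.6842 V
Part 2:
  I_R1 = (V_0 - V_1)/R1 = (5 - 0)/1 = 5 A
  Magnitude: I_R1 = 5 A
Part 3:
  I_R3 = (V_0 - V_2)/R3 = (5 - 0.6842)/820 = 0.005263 A
  P_R3 = I_R3² × R3 = (0.005263)² × 820 = 0.02271 W

Final answers:
1. V_2 = 0.6842 V
2. I_R1 = 5 A
3. P_R3 = 0.02271 W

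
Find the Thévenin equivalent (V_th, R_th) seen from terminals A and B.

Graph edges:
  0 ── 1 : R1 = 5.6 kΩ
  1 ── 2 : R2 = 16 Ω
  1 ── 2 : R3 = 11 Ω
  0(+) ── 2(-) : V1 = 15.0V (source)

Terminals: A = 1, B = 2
Step 1 — V_th is the open-circuit voltage V_A - V_B (nothing connected across the terminals).
Nodal analysis, taking node 2 as the 0 V reference.
Source V1 fixes V_0 = 15 V.
KCL at each unknown node (sum of currents leaving = 0; resistances in Ω):
  Node 1: (V_1 - 15)/5600 + (V_1 - 0)/16 + (V_1 - 0)/11 = 0
Collecting terms: 0.1536 × V_1 = 0.002679  =>  V_1 = 0.01744 V
V_th = V_1 - V_2 = 0.01744 - 0 = 0.01744 V
Step 2 — R_th: zero the source — replace V1 by a short circuit (node 2 merges into node 0) — and find the resistance seen between A (node 1) and B (node 0).
Reduce the network between node 1 (A) and node 0 (B) by series/parallel combination:
  Rp1 = R1 ‖ R2 ‖ R3 (parallel, all between nodes 0 and 1) = 1/(1/5600 + 1/16 + 1/11) = 6.511 Ω
R_th = 6.511 Ω

Final answer: V_th = 0.01744 V, R_th = 6.511 Ω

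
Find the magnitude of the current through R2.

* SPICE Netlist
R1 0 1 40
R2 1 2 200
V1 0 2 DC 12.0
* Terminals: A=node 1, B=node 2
Nodal analysis, taking node 2 as the 0 V reference.
Source V1 fixes V_0 = 12 V.
KCL at each unknown node (sum of currents leaving = 0; resistances in Ω):
  Node 1: (V_1 - 12)/40 + (V_1 - 0)/200 = 0
Collecting terms: 0.03 × V_1 = 0.3  =>  V_1 = 10 V
I_R2 = (V_1 - V_2)/R2 = (10 - 0)/200 = 0.05 A
|I_R2| = 0.05 A

Final answer: |I_R2| = 0.05 A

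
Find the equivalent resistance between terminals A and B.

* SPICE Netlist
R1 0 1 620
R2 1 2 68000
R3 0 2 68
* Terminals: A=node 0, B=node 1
Reduce the network between node 0 (A) and node 1 (B) by series/parallel combination:
  Rs1 = R3 + R2 (series, joined only at node 2) = 68 + 68000 = 68070 Ω
  Rp1 = R1 ‖ Rs1 (parallel, both between nodes 0 and 1) = 1/(1/620 + 1/68070) = 614.4 Ω
R_eq = 614.4 Ω

Final answer: 614.4 Ω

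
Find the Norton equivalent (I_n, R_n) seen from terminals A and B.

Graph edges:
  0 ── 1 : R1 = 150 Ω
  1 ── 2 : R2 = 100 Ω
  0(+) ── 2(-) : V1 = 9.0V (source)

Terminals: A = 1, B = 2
Find the Thévenin equivalent first; then I_n = V_th/R_th and R_n = R_th.
Step 1 — V_th is the open-circuit voltage V_A - V_B (nothing connected across the terminals).
Nodal analysis, taking node 2 as the 0 V reference.
Source V1 fixes V_0 = 9 V.
KCL at each unknown node (sum of currents leaving = 0; resistances in Ω):
  Node 1: (V_1 - 9)/150 + (V_1 - 0)/100 = 0
Collecting terms: 0.01667 × V_1 = 0.06  =>  V_1 = 3.6 V
V_th = V_1 - V_2 = 3.6 - 0 = 3.6 V
Step 2 — R_th: zero the source — replace V1 by a short circuit (node 2 merges into node 0) — and find the resistance seen between A (node 1) and B (node 0).
Reduce the network between node 1 (A) and node 0 (B) by series/parallel combination:
  Rp1 = R1 ‖ R2 (parallel, both between nodes 0 and 1) = 1/(1/150 + 1/100) = 60 Ω
R_th = 60 Ω
I_n = V_th/R_th = 3.6/60 = 0.06 A, and R_n = R_th = 60 Ω

Final answer: I_n = 0.06 A, R_n = 60 Ω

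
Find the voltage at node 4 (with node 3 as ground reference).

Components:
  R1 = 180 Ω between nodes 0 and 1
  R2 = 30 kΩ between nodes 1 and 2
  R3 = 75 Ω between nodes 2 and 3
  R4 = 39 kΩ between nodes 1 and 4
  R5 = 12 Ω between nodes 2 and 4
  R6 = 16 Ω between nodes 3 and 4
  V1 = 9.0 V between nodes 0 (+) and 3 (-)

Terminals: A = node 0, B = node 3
Nodal analysis, taking node 3 as the 0 V reference.
Source V1 fixes V_0 = 9 V.
KCL at each unknown node (sum of currents leaving = 0; resistances in Ω):
  Node 1: (V_1 - 9)/180 + (V_1 - V_2)/30000 + (V_1 - V_4)/39000 = 0
  Node 2: (V_2 - V_1)/30000 + (V_2 - 0)/75 + (V_2 - V_4)/12 = 0
  Node 4: (V_4 - V_1)/39000 + (V_4 - V_2)/12 + (V_4 - 0)/16 = 0
Collecting terms (coefficients in siemens):
  0.005615·V_1 - 0.00003333·V_2 - 0.00002564·V_4 = 0.05
  0.0967·V_2 - 0.00003333·V_1 - 0.08333·V_4 = 0
  0.1459·V_4 - 0.00002564·V_1 - 0.08333·V_2 = 0
Solving these 3 simultaneous equations (Gaussian elimination) gives:
  V_1 = 8.906 V, V_2 = 0.008705 V, V_4 = 0.006539 V
The requested potential is V_4 = 0.006539 V.

Final answer: V_4 = 0.006539 V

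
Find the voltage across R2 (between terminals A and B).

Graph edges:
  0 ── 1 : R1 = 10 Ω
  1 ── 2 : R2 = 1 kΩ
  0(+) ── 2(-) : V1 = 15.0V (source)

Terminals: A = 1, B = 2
R1 and R2 are in series across V1 (node 0 → node 1 → node 2), and the output A–B is taken across R2, so this is a voltage divider.
Series current: I = V1/(R1 + R2) = 15/(10 + 1000) = 15/1010 = 0.01485 A
V_R2 = I × R2 = V1 × R2/(R1 + R2) = 15 × 1000/1010 = 14.85 V

Final answer: 14.85 V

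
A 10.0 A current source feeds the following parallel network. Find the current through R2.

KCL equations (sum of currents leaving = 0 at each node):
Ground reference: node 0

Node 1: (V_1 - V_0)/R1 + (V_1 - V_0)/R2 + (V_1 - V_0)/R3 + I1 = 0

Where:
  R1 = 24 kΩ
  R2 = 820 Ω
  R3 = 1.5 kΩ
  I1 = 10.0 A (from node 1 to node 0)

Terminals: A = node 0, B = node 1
All resistors sit directly between nodes 0 and 1, so they are in parallel and share one voltage V; the full source current 10 A splits among them.
1/R_par = 1/24000 + 1/820 + 1/1500 = 0.001928 S  =>  R_par = 518.7 Ω
V = I × R_par = 10 × 518.7 = 5187 V
I_R2 = V/R2 = 5187/820 = 6.326 A

Final answer: 6.326 A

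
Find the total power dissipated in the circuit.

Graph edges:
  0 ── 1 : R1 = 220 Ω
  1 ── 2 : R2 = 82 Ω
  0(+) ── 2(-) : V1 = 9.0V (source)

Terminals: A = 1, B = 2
Nodal analysis, taking node 2 as the 0 V reference.
Source V1 fixes V_0 = 9 V.
KCL at each unknown node (sum of currents leaving = 0; resistances in Ω):
  Node 1: (V_1 - 9)/220 + (V_1 - 0)/82 = 0
Collecting terms: 0.01674 × V_1 = 0.04091  =>  V_1 = 2.444 V
Power in each resistor, P = (ΔV)²/R:
  P_R1 = (9 - 2.444)²/220 = 0.1954 W
  P_R2 = (2.444 - 0)²/82 = 0.07283 W
P_total = P_R1 + P_R2 = 0.2682 W

Final answer: 0.2682 W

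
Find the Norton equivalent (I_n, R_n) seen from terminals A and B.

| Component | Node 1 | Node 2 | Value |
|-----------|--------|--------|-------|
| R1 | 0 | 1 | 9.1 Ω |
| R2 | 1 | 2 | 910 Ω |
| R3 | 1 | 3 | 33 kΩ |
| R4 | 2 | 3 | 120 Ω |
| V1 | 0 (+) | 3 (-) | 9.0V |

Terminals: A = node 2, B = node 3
Find the Thévenin equivalent first; then I_n = V_th/R_th and R_n = R_th.
Step 1 — V_th is the open-circuit voltage V_A - V_B (nothing connected across the terminals).
Nodal analysis, taking node 3 as the 0 V reference.
Source V1 fixes V_0 = 9 V.
KCL at each unknown node (sum of currents leaving = 0; resistances in Ω):
  Node 1: (V_1 - 9)/9.1 + (V_1 - V_2)/910 + (V_1 - 0)/33000 = 0
  Node 2: (V_2 - V_1)/910 + (V_2 - 0)/120 = 0
Collecting terms (coefficients in siemens):
  0.111·V_1 - 0.001099·V_2 = 0.989
  0.009432·V_2 - 0.001099·V_1 = 0
Determinant D = (0.111)(0.009432) - (-0.001099)(-0.001099) = 0.001046
V_1 = [(0.989)(0.009432) - (-0.001099)(0)]/D = 8.919 V
V_2 = [(0.111)(0) - (0.989)(-0.001099)]/D = 1.039 V
V_th = V_2 - V_3 = 1.039 - 0 = 1.039 V
Step 2 — R_th: zero the source — replace V1 by a short circuit (node 3 merges into node 0) — and find the resistance seen between A (node 2) and B (node 0).
Reduce the network between node 2 (A) and node 0 (B) by series/parallel combination:
  Rp1 = R1 ‖ R3 (parallel, both between nodes 0 and 1) = 1/(1/9.1 + 1/33000) = 9.097 Ω
  Rs1 = R2 + Rp1 (series, joined only at node 1) = 910 + 9.097 = 919.1 Ω
  Rp2 = R4 ‖ Rs1 (parallel, both between nodes 0 and 2) = 1/(1/120 + 1/919.1) = 106.1 Ω
R_th = 106.1 Ω
I_n = V_th/R_th = 1.039/106.1 = 0.00979 A, and R_n = R_th = 106.1 Ω

Final answer: I_n = 0.00979 A, R_n = 106.1 Ω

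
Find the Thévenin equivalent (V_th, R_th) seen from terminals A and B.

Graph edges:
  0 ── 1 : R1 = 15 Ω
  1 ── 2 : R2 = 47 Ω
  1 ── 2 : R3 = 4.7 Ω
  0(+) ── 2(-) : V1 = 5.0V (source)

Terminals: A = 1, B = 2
Step 1 — V_th is the open-circuit voltage V_A - V_B (nothing connected across the terminals).
Nodal analysis, taking node 2 as the 0 V reference.
Source V1 fixes V_0 = 5 V.
KCL at each unknown node (sum of currents leaving = 0; resistances in Ω):
  Node 1: (V_1 - 5)/15 + (V_1 - 0)/47 + (V_1 - 0)/4.7 = 0
Collecting terms: 0.3007 × V_1 = 0.3333  =>  V_1 = 1.108 V
V_th = V_1 - V_2 = 1.108 - 0 = 1.108 V
Step 2 — R_th: zero the source — replace V1 by a short circuit (node 2 merges into node 0) — and find the resistance seen between A (node 1) and B (node 0).
Reduce the network between node 1 (A) and node 0 (B) by series/parallel combination:
  Rp1 = R1 ‖ R2 ‖ R3 (parallel, all between nodes 0 and 1) = 1/(1/15 + 1/47 + 1/4.7) = 3.325 Ω
R_th = 3.325 Ω

Final answer: V_th = 1.108 V, R_th = 3.325 Ω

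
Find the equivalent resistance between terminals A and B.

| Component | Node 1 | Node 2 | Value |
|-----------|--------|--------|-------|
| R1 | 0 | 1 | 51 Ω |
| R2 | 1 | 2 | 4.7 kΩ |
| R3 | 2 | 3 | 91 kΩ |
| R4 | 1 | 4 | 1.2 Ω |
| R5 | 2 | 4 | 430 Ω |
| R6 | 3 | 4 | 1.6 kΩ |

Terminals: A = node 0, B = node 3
The network is not a plain series/parallel combination. Inject a 1 A test current into terminal A (node 0) and return it from terminal B (node 3); then R_eq = V_A / (1 A).
Nodal analysis, taking node 3 as the 0 V reference.
Current source I_test pushes 1 A into node 0 and draws it out of node 3.
KCL at each unknown node (sum of currents leaving = 0; resistances in Ω):
  Node 0: (V_0 - V_1)/51 - 1 = 0
  Node 1: (V_1 - V_0)/51 + (V_1 - V_2)/4700 + (V_1 - V_4)/1.2 = 0
  Node 2: (V_2 - V_1)/4700 + (V_2 - 0)/91000 + (V_2 - V_4)/430 = 0
  Node 4: (V_4 - V_1)/1.2 + (V_4 - V_2)/430 + (V_4 - 0)/1600 = 0
Collecting terms (coefficients in siemens):
  0.01961·V_0 - 0.01961·V_1 = 1
  0.8532·V_1 - 0.01961·V_0 - 0.0002128·V_2 - 0.8333·V_4 = 0
  0.002549·V_2 - 0.0002128·V_1 - 0.002326·V_4 = 0
  0.8363·V_4 - 0.8333·V_1 - 0.002326·V_2 = 0
Solving these 4 simultaneous equations (Gaussian elimination) gives:
  V_0 = 1625 V, V_1 = 1574 V, V_2 = 1566 V, V_4 = 1572 V
R_eq = V_0 / 1 A = 1625 Ω = 1.625 kΩ

Final answer: 1.625 kΩ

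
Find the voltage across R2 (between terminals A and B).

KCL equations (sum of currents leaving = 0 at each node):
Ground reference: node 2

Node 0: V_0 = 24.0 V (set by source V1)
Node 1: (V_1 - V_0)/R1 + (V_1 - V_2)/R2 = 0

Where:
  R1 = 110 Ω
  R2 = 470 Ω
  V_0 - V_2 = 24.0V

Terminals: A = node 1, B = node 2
R1 and R2 are in series across V1 (node 0 → node 1 → node 2), and the output A–B is taken across R2, so this is a voltage divider.
Series current: I = V1/(R1 + R2) = 24/(110 + 470) = 24/580 = 0.04138 A
V_R2 = I × R2 = V1 × R2/(R1 + R2) = 24 × 470/580 = 19.45 V

Final answer: 19.45 V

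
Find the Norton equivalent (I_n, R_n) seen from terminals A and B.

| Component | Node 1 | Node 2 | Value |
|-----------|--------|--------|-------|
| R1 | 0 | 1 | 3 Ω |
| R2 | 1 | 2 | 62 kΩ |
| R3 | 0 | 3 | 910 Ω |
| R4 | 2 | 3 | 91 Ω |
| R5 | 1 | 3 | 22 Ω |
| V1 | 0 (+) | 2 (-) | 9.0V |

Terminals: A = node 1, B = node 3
Find the Thévenin equivalent first; then I_n = V_th/R_th and R_n = R_th.
Step 1 — V_th is the open-circuit voltage V_A - V_B (nothing connected across the terminals).
Nodal analysis, taking node 2 as the 0 V reference.
Source V1 fixes V_0 = 9 V.
KCL at each unknown node (sum of currents leaving = 0; resistances in Ω):
  Node 1: (V_1 - 9)/3 + (V_1 - 0)/62000 + (V_1 - V_3)/22 = 0
  Node 3: (V_3 - 9)/910 + (V_3 - 0)/91 + (V_3 - V_1)/22 = 0
Collecting terms (coefficients in siemens):
  0.3788·V_1 - 0.04545·V_3 = 3
  0.05754·V_3 - 0.04545·V_1 = 0.00989
Determinant D = (0.3788)(0.05754) - (-0.04545)(-0.04545) = 0.01973
V_1 = [(3)(0.05754) - (-0.04545)(0.00989)]/D = 8.772 V
V_3 = [(0.3788)(0.00989) - (3)(-0.04545)]/D = 7.101 V
V_th = V_1 - V_3 = 8.772 - 7.101 = 1.671 V
Step 2 — R_th: zero the source — replace V1 by a short circuit (node 2 merges into node 0) — and find the resistance seen between A (node 1) and B (node 3).
Reduce the network between node 1 (A) and node 3 (B) by series/parallel combination:
  Rp1 = R1 ‖ R2 (parallel, both between nodes 0 and 1) = 1/(1/3 + 1/62000) = 3 Ω
  Rp2 = R3 ‖ R4 (parallel, both between nodes 0 and 3) = 1/(1/910 + 1/91) = 82.73 Ω
  Rs1 = Rp1 + Rp2 (series, joined only at node 0) = 3 + 82.73 = 85.73 Ω
  Rp3 = R5 ‖ Rs1 (parallel, both between nodes 1 and 3) = 1/(1/22 + 1/85.73) = 17.51 Ω
R_th = 17.51 Ω
I_n = V_th/R_th = 1.671/17.51 = 0.09544 A, and R_n = R_th = 17.51 Ω

Final answer: I_n = 0.09544 A, R_n = 17.51 Ω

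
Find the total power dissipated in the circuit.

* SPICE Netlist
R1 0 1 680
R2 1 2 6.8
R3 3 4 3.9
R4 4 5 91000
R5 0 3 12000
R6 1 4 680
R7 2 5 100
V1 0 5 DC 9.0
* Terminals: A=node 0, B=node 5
Nodal analysis, taking node 5 as the 0 V reference.
Source V1 fixes V_0 = 9 V.
KCL at each unknown node (sum of currents leaving = 0; resistances in Ω):
  Node 1: (V_1 - 9)/680 + (V_1 - V_2)/6.8 + (V_1 - V_4)/680 = 0
  Node 2: (V_2 - V_1)/6.8 + (V_2 - 0)/100 = 0
  Node 3: (V_3 - V_4)/3.9 + (V_3 - 9)/12000 = 0
  Node 4: (V_4 - V_3)/3.9 + (V_4 - 0)/91000 + (V_4 - V_1)/680 = 0
Collecting terms (coefficients in siemens):
  0.15·V_1 - 0.1471·V_2 - 0.001471·V_4 = 0.01324
  0.1571·V_2 - 0.1471·V_1 = 0
  0.2565·V_3 - 0.2564·V_4 = 0.00075
  0.2579·V_4 - 0.001471·V_1 - 0.2564·V_3 = 0
Solving these 4 simultaneous equations (Gaussian elimination) gives:
  V_1 = 1.276 V, V_2 = 1.195 V, V_3 = 1.681 V, V_4 = 1.678 V
Power in each resistor, P = (ΔV)²/R:
  P_R1 = (9 - 1.276)²/680 = 0.08773 W
  P_R2 = (1.276 - 1.195)²/6.8 = 0.000971 W
  P_R3 = (1.681 - 1.678)²/3.9 = 0.000001451 W
  P_R4 = (1.678 - 0)²/91000 = 0.00003096 W
  P_R5 = (9 - 1.681)²/12000 = 0.004464 W
  P_R6 = (1.276 - 1.678)²/680 = 0.0002379 W
  P_R7 = (1.195 - 0)²/100 = 0.01428 W
P_total = P_R1 + P_R2 + P_R3 + P_R4 + P_R5 + P_R6 + P_R7 = 0.1077 W

Final answer: 0.1077 W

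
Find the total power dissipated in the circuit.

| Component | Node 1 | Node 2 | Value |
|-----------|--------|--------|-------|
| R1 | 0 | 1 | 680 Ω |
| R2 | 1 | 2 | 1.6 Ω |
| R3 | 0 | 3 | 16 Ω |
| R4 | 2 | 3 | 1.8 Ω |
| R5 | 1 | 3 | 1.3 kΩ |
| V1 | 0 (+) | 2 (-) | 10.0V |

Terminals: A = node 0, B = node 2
Nodal analysis, taking node 2 as the 0 V reference.
Source V1 fixes V_0 = 10 V.
KCL at each unknown node (sum of currents leaving = 0; resistances in Ω):
  Node 1: (V_1 - 10)/680 + (V_1 - 0)/1.6 + (V_1 - V_3)/1300 = 0
  Node 3: (V_3 - 10)/16 + (V_3 - 0)/1.8 + (V_3 - V_1)/1300 = 0
Collecting terms (coefficients in siemens):
  0.6272·V_1 - 0.0007692·V_3 = 0.01471
  0.6188·V_3 - 0.0007692·V_1 = 0.625
Determinant D = (0.6272)(0.6188) - (-0.0007692)(-0.0007692) = 0.3882
V_1 = [(0.01471)(0.6188) - (-0.0007692)(0.625)]/D = 0.02468 V
V_3 = [(0.6272)(0.625) - (0.01471)(-0.0007692)]/D = 1.01 V
Power in each resistor, P = (ΔV)²/R:
  P_R1 = (10 - 0.02468)²/680 = 0.1463 W
  P_R2 = (0.02468 - 0)²/1.6 = 0.0003808 W
  P_R3 = (10 - 1.01)²/16 = 5.051 W
  P_R4 = (0 - 1.01)²/1.8 = 0.5667 W
  P_R5 = (0.02468 - 1.01)²/1300 = 0.0007468 W
P_total = P_R1 + P_R2 + P_R3 + P_R4 + P_R5 = 5.765 W

Final answer: 5.765 W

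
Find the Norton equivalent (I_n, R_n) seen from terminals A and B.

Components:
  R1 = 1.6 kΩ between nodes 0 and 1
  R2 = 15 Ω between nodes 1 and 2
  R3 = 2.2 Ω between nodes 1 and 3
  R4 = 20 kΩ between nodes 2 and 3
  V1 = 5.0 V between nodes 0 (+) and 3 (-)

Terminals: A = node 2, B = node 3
Find the Thévenin equivalent first; then I_n = V_th/R_th and R_n = R_th.
Step 1 — V_th is the open-circuit voltage V_A - V_B (nothing connected across the terminals).
Nodal analysis, taking node 3 as the 0 V reference.
Source V1 fixes V_0 = 5 V.
KCL at each unknown node (sum of currents leaving = 0; resistances in Ω):
  Node 1: (V_1 - 5)/1600 + (V_1 - V_2)/15 + (V_1 - 0)/2.2 = 0
  Node 2: (V_2 - V_1)/15 + (V_2 - 0)/20000 = 0
Collecting terms (coefficients in siemens):
  0.5218·V_1 - 0.06667·V_2 = 0.003125
  0.06672·V_2 - 0.06667·V_1 = 0
Determinant D = (0.5218)(0.06672) - (-0.06667)(-0.06667) = 0.03037
V_1 = [(0.003125)(0.06672) - (-0.06667)(0)]/D = 0.006865 V
V_2 = [(0.5218)(0) - (0.003125)(-0.06667)]/D = 0.00686 V
V_th = V_2 - V_3 = 0.00686 - 0 = 0.00686 V
Step 2 — R_th: zero the source — replace V1 by a short circuit (node 3 merges into node 0) — and find the resistance seen between A (node 2) and B (node 0).
Reduce the network between node 2 (A) and node 0 (B) by series/parallel combination:
  Rp1 = R1 ‖ R3 (parallel, both between nodes 0 and 1) = 1/(1/1600 + 1/2.2) = 2.197 Ω
  Rs1 = R2 + Rp1 (series, joined only at node 1) = 15 + 2.197 = 17.2 Ω
  Rp2 = R4 ‖ Rs1 (parallel, both between nodes 0 and 2) = 1/(1/20000 + 1/17.2) = 17.18 Ω
R_th = 17.18 Ω
I_n = V_th/R_th = 0.00686/17.18 = 0.0003992 A, and R_n = R_th = 17.18 Ω

Final answer: I_n = 0.0003992 A, R_n = 17.18 Ω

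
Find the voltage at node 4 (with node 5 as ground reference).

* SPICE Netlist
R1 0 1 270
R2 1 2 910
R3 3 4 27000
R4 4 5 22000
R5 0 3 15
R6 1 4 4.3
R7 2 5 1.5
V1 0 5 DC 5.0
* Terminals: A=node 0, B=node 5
Nodal analysis, taking node 5 as the 0 V reference.
Source V1 fixes V_0 = 5 V.
KCL at each unknown node (sum of currents leaving = 0; resistances in Ω):
  Node 1: (V_1 - 5)/270 + (V_1 - V_2)/910 + (V_1 - V_4)/4.3 = 0
  Node 2: (V_2 - V_1)/910 + (V_2 - 0)/1.5 = 0
  Node 3: (V_3 - V_4)/27000 + (V_3 - 5)/15 = 0
  Node 4: (V_4 - V_3)/27000 + (V_4 - 0)/22000 + (V_4 - V_1)/4.3 = 0
Collecting terms (coefficients in siemens):
  0.2374·V_1 - 0.001099·V_2 - 0.2326·V_4 = 0.01852
  0.6678·V_2 - 0.001099·V_1 = 0
  0.0667·V_3 - 0.00003704·V_4 = 0.3333
  0.2326·V_4 - 0.2326·V_1 - 0.00003704·V_3 = 0
Solving these 4 simultaneous equations (Gaussian elimination) gives:
  V_1 = 3.83 V, V_2 = 0.006303 V, V_3 = 4.999 V, V_4 = 3.83 V
The requested potential is V_4 = 3.83 V.

Final answer: V_4 = 3.83 V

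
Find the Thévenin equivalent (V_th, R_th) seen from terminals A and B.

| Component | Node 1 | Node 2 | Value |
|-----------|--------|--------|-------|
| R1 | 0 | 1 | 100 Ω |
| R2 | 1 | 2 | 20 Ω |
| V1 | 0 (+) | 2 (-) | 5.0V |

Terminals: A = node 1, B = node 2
Step 1 — V_th is the open-circuit voltage V_A - V_B (nothing connected across the terminals).
Nodal analysis, taking node 2 as the 0 V reference.
Source V1 fixes V_0 = 5 V.
KCL at each unknown node (sum of currents leaving = 0; resistances in Ω):
  Node 1: (V_1 - 5)/100 + (V_1 - 0)/20 = 0
Collecting terms: 0.06 × V_1 = 0.05  =>  V_1 = 0.8333 V
V_th = V_1 - V_2 = 0.8333 - 0 = 0.8333 V
Step 2 — R_th: zero the source — replace V1 by a short circuit (node 2 merges into node 0) — and find the resistance seen between A (node 1) and B (node 0).
Reduce the network between node 1 (A) and node 0 (B) by series/parallel combination:
  Rp1 = R1 ‖ R2 (parallel, both between nodes 0 and 1) = 1/(1/100 + 1/20) = 16.67 Ω
R_th = 16.67 Ω

Final answer: V_th = 0.8333 V, R_th = 16.67 Ω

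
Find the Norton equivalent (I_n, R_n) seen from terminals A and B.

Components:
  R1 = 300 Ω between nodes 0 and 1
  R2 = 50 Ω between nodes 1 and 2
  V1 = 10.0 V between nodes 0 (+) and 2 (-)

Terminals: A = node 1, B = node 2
Find the Thévenin equivalent first; then I_n = V_th/R_th and R_n = R_th.
Step 1 — V_th is the open-circuit voltage V_A - V_B (nothing connected across the terminals).
Nodal analysis, taking node 2 as the 0 V reference.
Source V1 fixes V_0 = 10 V.
KCL at each unknown node (sum of currents leaving = 0; resistances in Ω):
  Node 1: (V_1 - 10)/300 + (V_1 - 0)/50 = 0
Collecting terms: 0.02333 × V_1 = 0.03333  =>  V_1 = 1.429 V
V_th = V_1 - V_2 = 1.429 - 0 = 1.429 V
Step 2 — R_th: zero the source — replace V1 by a short circuit (node 2 merges into node 0) — and find the resistance seen between A (node 1) and B (node 0).
Reduce the network between node 1 (A) and node 0 (B) by series/parallel combination:
  Rp1 = R1 ‖ R2 (parallel, both between nodes 0 and 1) = 1/(1/300 + 1/50) = 42.86 Ω
R_th = 42.86 Ω
I_n = V_th/R_th = 1.429/42.86 = 0.03333 A, and R_n = R_th = 42.86 Ω

Final answer: I_n = 0.03333 A, R_n = 42.86 Ω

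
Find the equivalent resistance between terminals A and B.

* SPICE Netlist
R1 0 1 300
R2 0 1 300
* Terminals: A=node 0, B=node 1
Reduce the network between node 0 (A) and node 1 (B) by series/parallel combination:
  Rp1 = R1 ‖ R2 (parallel, both between nodes 0 and 1) = 1/(1/300 + 1/300) = 150 Ω
R_eq = 150 Ω

Final answer: 150 Ω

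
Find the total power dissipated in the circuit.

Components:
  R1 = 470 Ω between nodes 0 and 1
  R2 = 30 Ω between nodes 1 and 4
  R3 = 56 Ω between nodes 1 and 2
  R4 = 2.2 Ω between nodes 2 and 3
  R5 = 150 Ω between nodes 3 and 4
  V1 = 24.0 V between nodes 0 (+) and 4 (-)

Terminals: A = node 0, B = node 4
Nodal analysis, taking node 4 as the 0 V reference.
Source V1 fixes V_0 = 24 V.
KCL at each unknown node (sum of currents leaving = 0; resistances in Ω):
  Node 1: (V_1 - 24)/470 + (V_1 - 0)/30 + (V_1 - V_2)/56 = 0
  Node 2: (V_2 - V_1)/56 + (V_2 - V_3)/2.2 = 0
  Node 3: (V_3 - V_2)/2.2 + (V_3 - 0)/150 = 0
Collecting terms (coefficients in siemens):
  0.05332·V_1 - 0.01786·V_2 = 0.05106
  0.4724·V_2 - 0.01786·V_1 - 0.4545·V_3 = 0
  0.4612·V_3 - 0.4545·V_2 = 0
Solving these 3 simultaneous equations (Gaussian elimination) gives:
  V_1 = 1.268 V, V_2 = 0.9271 V, V_3 = 0.9137 V
Power in each resistor, P = (ΔV)²/R:
  P_R1 = (24 - 1.268)²/470 = 1.099 W
  P_R2 = (1.268 - 0)²/30 = 0.05361 W
  P_R3 = (1.268 - 0.9271)²/56 = 0.002078 W
  P_R4 = (0.9271 - 0.9137)²/2.2 = 0.00008163 W
  P_R5 = (0.9137 - 0)²/150 = 0.005566 W
P_total = P_R1 + P_R2 + P_R3 + P_R4 + P_R5 = 1.161 W

Final answer: 1.161 W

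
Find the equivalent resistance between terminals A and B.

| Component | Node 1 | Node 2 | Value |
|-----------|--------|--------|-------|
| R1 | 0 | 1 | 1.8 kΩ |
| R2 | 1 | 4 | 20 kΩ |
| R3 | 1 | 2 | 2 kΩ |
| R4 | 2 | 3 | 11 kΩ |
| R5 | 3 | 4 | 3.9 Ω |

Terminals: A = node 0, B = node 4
Reduce the network between node 0 (A) and node 4 (B) by series/parallel combination:
  Rs1 = R3 + R4 (series, joined only at node 2) = 2000 + 11000 = 13000 Ω
  Rs2 = R5 + Rs1 (series, joined only at node 3) = 3.9 + 13000 = 13000 Ω
  Rp1 = R2 ‖ Rs2 (parallel, both between nodes 1 and 4) = 1/(1/20000 + 1/13000) = 7880 Ω
  Rs3 = R1 + Rp1 (series, joined only at node 1) = 1800 + 7880 = 9680 Ω
R_eq = 9.68 kΩ

Final answer: 9.68 kΩ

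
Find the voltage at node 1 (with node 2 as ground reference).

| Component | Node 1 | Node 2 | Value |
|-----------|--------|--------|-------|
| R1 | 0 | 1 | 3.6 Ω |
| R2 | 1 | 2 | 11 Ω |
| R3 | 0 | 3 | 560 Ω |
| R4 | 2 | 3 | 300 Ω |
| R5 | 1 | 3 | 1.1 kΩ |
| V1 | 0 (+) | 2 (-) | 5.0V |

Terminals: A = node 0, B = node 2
Nodal analysis, taking node 2 as the 0 V reference.
Source V1 fixes V_0 = 5 V.
KCL at each unknown node (sum of currents leaving = 0; resistances in Ω):
  Node 1: (V_1 - 5)/3.6 + (V_1 - 0)/11 + (V_1 - V_3)/1100 = 0
  Node 3: (V_3 - 5)/560 + (V_3 - 0)/300 + (V_3 - V_1)/1100 = 0
Collecting terms (coefficients in siemens):
  0.3696·V_1 - 0.0009091·V_3 = 1.389
  0.006028·V_3 - 0.0009091·V_1 = 0.008929
Determinant D = (0.3696)(0.006028) - (-0.0009091)(-0.0009091) = 0.002227
V_1 = [(1.389)(0.006028) - (-0.0009091)(0.008929)]/D = 3.763 V
V_3 = [(0.3696)(0.008929) - (1.389)(-0.0009091)]/D = 2.049 V
The requested potential is V_1 = 3.763 V.

Final answer: V_1 = 3.763 V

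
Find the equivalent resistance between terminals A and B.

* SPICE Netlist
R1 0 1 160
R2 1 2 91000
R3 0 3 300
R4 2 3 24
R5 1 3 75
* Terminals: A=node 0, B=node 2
The network is not a plain series/parallel combination. Inject a 1 A test current into terminal A (node 0) and return it from terminal B (node 2); then R_eq = V_A / (1 A).
Nodal analysis, taking node 2 as the 0 V reference.
Current source I_test pushes 1 A into node 0 and draws it out of node 2.
KCL at each unknown node (sum of currents leaving = 0; resistances in Ω):
  Node 0: (V_0 - V_1)/160 + (V_0 - V_3)/300 - 1 = 0
  Node 1: (V_1 - V_0)/160 + (V_1 - 0)/91000 + (V_1 - V_3)/75 = 0
  Node 3: (V_3 - V_0)/300 + (V_3 - V_1)/75 + (V_3 - 0)/24 = 0
Collecting terms (coefficients in siemens):
  0.009583·V_0 - 0.00625·V_1 - 0.003333·V_3 = 1
  0.01959·V_1 - 0.00625·V_0 - 0.01333·V_3 = 0
  0.05833·V_3 - 0.003333·V_0 - 0.01333·V_1 = 0
Solving these 3 simultaneous equations (Gaussian elimination) gives:
  V_0 = 155.7 V, V_1 = 65.99 V, V_3 = 23.98 V
R_eq = V_0 / 1 A = 155.7 Ω

Final answer: 155.7 Ω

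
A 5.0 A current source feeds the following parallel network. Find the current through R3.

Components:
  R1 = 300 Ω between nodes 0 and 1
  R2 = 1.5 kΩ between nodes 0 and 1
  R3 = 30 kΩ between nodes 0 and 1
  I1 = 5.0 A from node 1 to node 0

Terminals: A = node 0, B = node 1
All resistors sit directly between nodes 0 and 1, so they are in parallel and share one voltage V; the full source current 5 A splits among them.
1/R_par = 1/300 + 1/1500 + 1/30000 = 0.004033 S  =>  R_par = 247.9 Ω
V = I × R_par = 5 × 247.9 = 1240 V
I_R3 = V/R3 = 1240/30000 = 0.04132 A

Final answer: 0.04132 A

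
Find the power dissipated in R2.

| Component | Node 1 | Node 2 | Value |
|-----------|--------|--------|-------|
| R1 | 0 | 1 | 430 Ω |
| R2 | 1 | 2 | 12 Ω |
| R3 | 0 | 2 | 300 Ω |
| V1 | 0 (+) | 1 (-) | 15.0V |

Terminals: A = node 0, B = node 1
Nodal analysis, taking node 1 as the 0 V reference.
Source V1 fixes V_0 = 15 V.
KCL at each unknown node (sum of currents leaving = 0; resistances in Ω):
  Node 2: (V_2 - 0)/12 + (V_2 - 15)/300 = 0
Collecting terms: 0.08667 × V_2 = 0.05  =>  V_2 = 0.5769 V
I_R2 = (V_1 - V_2)/R2 = (0 - 0.5769)/12 = -0.04808 A
P_R2 = I_R2² × R2 = (-0.04808)² × 12 = 0.02774 W

Final answer: 0.02774 W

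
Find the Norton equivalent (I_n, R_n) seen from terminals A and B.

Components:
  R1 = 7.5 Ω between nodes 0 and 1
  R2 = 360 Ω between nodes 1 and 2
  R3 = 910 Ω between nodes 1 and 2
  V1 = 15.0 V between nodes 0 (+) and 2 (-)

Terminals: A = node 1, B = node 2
Find the Thévenin equivalent first; then I_n = V_th/R_th and R_n = R_th.
Step 1 — V_th is the open-circuit voltage V_A - V_B (nothing connected across the terminals).
Nodal analysis, taking node 2 as the 0 V reference.
Source V1 fixes V_0 = 15 V.
KCL at each unknown node (sum of currents leaving = 0; resistances in Ω):
  Node 1: (V_1 - 15)/7.5 + (V_1 - 0)/360 + (V_1 - 0)/910 = 0
Collecting terms: 0.1372 × V_1 = 2  =>  V_1 = 14.58 V
V_th = V_1 - V_2 = 14.58 - 0 = 14.58 V
Step 2 — R_th: zero the source — replace V1 by a short circuit (node 2 merges into node 0) — and find the resistance seen between A (node 1) and B (node 0).
Reduce the network between node 1 (A) and node 0 (B) by series/parallel combination:
  Rp1 = R1 ‖ R2 ‖ R3 (parallel, all between nodes 0 and 1) = 1/(1/7.5 + 1/360 + 1/910) = 7.288 Ω
R_th = 7.288 Ω
I_n = V_th/R_th = 14.58/7.288 = 2 A, and R_n = R_th = 7.288 Ω

Final answer: I_n = 2 A, R_n = 7.288 Ω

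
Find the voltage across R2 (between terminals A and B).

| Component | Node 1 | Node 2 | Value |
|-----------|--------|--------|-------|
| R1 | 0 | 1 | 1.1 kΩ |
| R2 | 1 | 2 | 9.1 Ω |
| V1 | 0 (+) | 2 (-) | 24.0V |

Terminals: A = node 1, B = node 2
R1 and R2 are in series across V1 (node 0 → node 1 → node 2), and the output A–B is taken across R2, so this is a voltage divider.
Series current: I = V1/(R1 + R2) = 24/(1100 + 9.1) = 24/1109 = 0.02164 A
V_R2 = I × R2 = V1 × R2/(R1 + R2) = 24 × 9.1/1109 = 0.1969 V

Final answer: 0.1969 V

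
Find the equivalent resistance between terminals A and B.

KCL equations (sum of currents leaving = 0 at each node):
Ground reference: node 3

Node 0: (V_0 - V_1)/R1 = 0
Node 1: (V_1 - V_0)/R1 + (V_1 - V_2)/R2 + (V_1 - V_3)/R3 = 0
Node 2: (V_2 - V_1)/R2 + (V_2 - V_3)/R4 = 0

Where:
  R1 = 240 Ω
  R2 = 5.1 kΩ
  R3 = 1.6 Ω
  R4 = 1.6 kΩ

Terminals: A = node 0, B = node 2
Reduce the network between node 0 (A) and node 2 (B) by series/parallel combination:
  Rs1 = R3 + R4 (series, joined only at node 3) = 1.6 + 1600 = 1602 Ω
  Rp1 = R2 ‖ Rs1 (parallel, both between nodes 1 and 2) = 1/(1/5100 + 1/1602) = 1219 Ω
  Rs2 = R1 + Rp1 (series, joined only at node 1) = 240 + 1219 = 1459 Ω
R_eq = 1.459 kΩ

Final answer: 1.459 kΩ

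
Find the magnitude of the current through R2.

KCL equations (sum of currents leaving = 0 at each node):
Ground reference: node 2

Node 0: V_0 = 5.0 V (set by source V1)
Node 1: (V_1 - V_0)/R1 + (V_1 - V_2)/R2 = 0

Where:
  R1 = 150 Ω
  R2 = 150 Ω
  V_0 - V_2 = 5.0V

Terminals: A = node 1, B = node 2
Nodal analysis, taking node 2 as the 0 V reference.
Source V1 fixes V_0 = 5 V.
KCL at each unknown node (sum of currents leaving = 0; resistances in Ω):
  Node 1: (V_1 - 5)/150 + (V_1 - 0)/150 = 0
Collecting terms: 0.01333 × V_1 = 0.03333  =>  V_1 = 2.5 V
I_R2 = (V_1 - V_2)/R2 = (2.5 - 0)/150 = 0.01667 A
|I_R2| = 0.01667 A

Final answer: |I_R2| = 0.01667 A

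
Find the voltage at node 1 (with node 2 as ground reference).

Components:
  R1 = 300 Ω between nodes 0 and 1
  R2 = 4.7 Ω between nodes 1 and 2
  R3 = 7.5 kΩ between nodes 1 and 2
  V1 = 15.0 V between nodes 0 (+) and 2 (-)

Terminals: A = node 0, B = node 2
Nodal analysis, taking node 2 as the 0 V reference.
Source V1 fixes V_0 = 15 V.
KCL at each unknown node (sum of currents leaving = 0; resistances in Ω):
  Node 1: (V_1 - 15)/300 + (V_1 - 0)/4.7 + (V_1 - 0)/7500 = 0
Collecting terms: 0.2162 × V_1 = 0.05  =>  V_1 = 0.2312 V
The requested potential is V_1 = 0.2312 V.

Final answer: V_1 = 0.2312 V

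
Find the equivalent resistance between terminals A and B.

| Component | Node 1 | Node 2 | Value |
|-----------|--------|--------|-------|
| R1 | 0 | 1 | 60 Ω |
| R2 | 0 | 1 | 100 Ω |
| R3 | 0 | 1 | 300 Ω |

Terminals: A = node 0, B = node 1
Reduce the network between node 0 (A) and node 1 (B) by series/parallel combination:
  Rp1 = R1 ‖ R2 ‖ R3 (parallel, all between nodes 0 and 1) = 1/(1/60 + 1/100 + 1/300) = 33.33 Ω
R_eq = 33.33 Ω

Final answer: 33.33 Ω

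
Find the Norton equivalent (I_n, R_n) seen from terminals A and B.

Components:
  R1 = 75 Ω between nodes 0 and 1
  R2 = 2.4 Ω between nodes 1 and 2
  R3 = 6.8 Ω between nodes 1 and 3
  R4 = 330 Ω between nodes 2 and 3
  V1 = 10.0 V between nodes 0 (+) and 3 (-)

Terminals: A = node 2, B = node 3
Find the Thévenin equivalent first; then I_n = V_th/R_th and R_n = R_th.
Step 1 — V_th is the open-circuit voltage V_A - V_B (nothing connected across the terminals).
Nodal analysis, taking node 3 as the 0 V reference.
Source V1 fixes V_0 = 10 V.
KCL at each unknown node (sum of currents leaving = 0; resistances in Ω):
  Node 1: (V_1 - 10)/75 + (V_1 - V_2)/2.4 + (V_1 - 0)/6.8 = 0
  Node 2: (V_2 - V_1)/2.4 + (V_2 - 0)/330 = 0
Collecting terms (coefficients in siemens):
  0.5771·V_1 - 0.4167·V_2 = 0.1333
  0.4197·V_2 - 0.4167·V_1 = 0
Determinant D = (0.5771)(0.4197) - (-0.4167)(-0.4167) = 0.06858
V_1 = [(0.1333)(0.4197) - (-0.4167)(0)]/D = 0.816 V
V_2 = [(0.5771)(0) - (0.1333)(-0.4167)]/D = 0.8101 V
V_th = V_2 - V_3 = 0.8101 - 0 = 0.8101 V
Step 2 — R_th: zero the source — replace V1 by a short circuit (node 3 merges into node 0) — and find the resistance seen between A (node 2) and B (node 0).
Reduce the network between node 2 (A) and node 0 (B) by series/parallel combination:
  Rp1 = R1 ‖ R3 (parallel, both between nodes 0 and 1) = 1/(1/75 + 1/6.8) = 6.235 Ω
  Rs1 = R2 + Rp1 (series, joined only at node 1) = 2.4 + 6.235 = 8.635 Ω
  Rp2 = R4 ‖ Rs1 (parallel, both between nodes 0 and 2) = 1/(1/330 + 1/8.635) = 8.415 Ω
R_th = 8.415 Ω
I_n = V_th/R_th = 0.8101/8.415 = 0.09627 A, and R_n = R_th = 8.415 Ω

Final answer: I_n = 0.09627 A, R_n = 8.415 Ω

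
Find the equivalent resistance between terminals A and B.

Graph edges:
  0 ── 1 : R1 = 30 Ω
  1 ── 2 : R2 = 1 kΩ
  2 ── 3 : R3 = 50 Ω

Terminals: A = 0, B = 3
Reduce the network between node 0 (A) and node 3 (B) by series/parallel combination:
  Rs1 = R1 + R2 (series, joined only at node 1) = 30 + 1000 = 1030 Ω
  Rs2 = R3 + Rs1 (series, joined only at node 2) = 50 + 1030 = 1080 Ω
R_eq = 1.08 kΩ

Final answer: 1.08 kΩ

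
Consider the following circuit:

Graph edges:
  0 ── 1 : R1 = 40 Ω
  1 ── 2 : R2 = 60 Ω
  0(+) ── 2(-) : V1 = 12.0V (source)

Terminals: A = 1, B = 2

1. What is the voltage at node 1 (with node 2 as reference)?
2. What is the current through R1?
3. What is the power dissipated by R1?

Nodal analysis, taking node 2 as the 0 V reference.
Source V1 fixes V_0 = 12 V.
KCL at each unknown node (sum of currents leaving = 0; resistances in Ω):
  Node 1: (V_1 - 12)/40 + (V_1 - 0)/60 = 0
Collecting terms: 0.04167 × V_1 = 0.3  =>  V_1 = 7.2 V
Part 1:
  Read off the nodal solution: V_1 = 7.2 V
Part 2:
  I_R1 = (V_0 - V_1)/R1 = (12 - 7.2)/40 = 0.12 A
  Magnitude: I_R1 = 0.12 A
Part 3:
  I_R1 = (V_0 - V_1)/R1 = (12 - 7.2)/40 = 0.12 A
  P_R1 = I_R1² × R1 = (0.12)² × 40 = 0.576 W

Final answers:
1. V_1 = 7.2 V
2. I_R1 = 0.12 A
3. P_R1 = 0.576 W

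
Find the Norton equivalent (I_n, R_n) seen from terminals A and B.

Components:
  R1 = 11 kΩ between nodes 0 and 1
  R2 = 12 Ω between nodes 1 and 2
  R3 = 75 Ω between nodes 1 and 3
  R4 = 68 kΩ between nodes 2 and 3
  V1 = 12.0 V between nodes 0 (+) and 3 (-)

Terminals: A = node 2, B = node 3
Find the Thévenin equivalent first; then I_n = V_th/R_th and R_n = R_th.
Step 1 — V_th is the open-circuit voltage V_A - V_B (nothing connected across the terminals).
Nodal analysis, taking node 3 as the 0 V reference.
Source V1 fixes V_0 = 12 V.
KCL at each unknown node (sum of currents leaving = 0; resistances in Ω):
  Node 1: (V_1 - 12)/11000 + (V_1 - V_2)/12 + (V_1 - 0)/75 = 0
  Node 2: (V_2 - V_1)/12 + (V_2 - 0)/68000 = 0
Collecting terms (coefficients in siemens):
  0.09676·V_1 - 0.08333·V_2 = 0.001091
  0.08335·V_2 - 0.08333·V_1 = 0
Determinant D = (0.09676)(0.08335) - (-0.08333)(-0.08333) = 0.00112
V_1 = [(0.001091)(0.08335) - (-0.08333)(0)]/D = 0.08118 V
V_2 = [(0.09676)(0) - (0.001091)(-0.08333)]/D = 0.08116 V
V_th = V_2 - V_3 = 0.08116 - 0 = 0.08116 V
Step 2 — R_th: zero the source — replace V1 by a short circuit (node 3 merges into node 0) — and find the resistance seen between A (node 2) and B (node 0).
Reduce the network between node 2 (A) and node 0 (B) by series/parallel combination:
  Rp1 = R1 ‖ R3 (parallel, both between nodes 0 and 1) = 1/(1/11000 + 1/75) = 74.49 Ω
  Rs1 = R2 + Rp1 (series, joined only at node 1) = 12 + 74.49 = 86.49 Ω
  Rp2 = R4 ‖ Rs1 (parallel, both between nodes 0 and 2) = 1/(1/68000 + 1/86.49) = 86.38 Ω
R_th = 86.38 Ω
I_n = V_th/R_th = 0.08116/86.38 = 0.0009396 A, and R_n = R_th = 86.38 Ω

Final answer: I_n = 0.0009396 A, R_n = 86.38 Ω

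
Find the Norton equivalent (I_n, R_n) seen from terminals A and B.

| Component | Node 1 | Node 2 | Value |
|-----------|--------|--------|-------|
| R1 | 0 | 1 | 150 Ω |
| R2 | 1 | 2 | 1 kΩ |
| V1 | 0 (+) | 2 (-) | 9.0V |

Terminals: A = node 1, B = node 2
Find the Thévenin equivalent first; then I_n = V_th/R_th and R_n = R_th.
Step 1 — V_th is the open-circuit voltage V_A - V_B (nothing connected across the terminals).
Nodal analysis, taking node 2 as the 0 V reference.
Source V1 fixes V_0 = 9 V.
KCL at each unknown node (sum of currents leaving = 0; resistances in Ω):
  Node 1: (V_1 - 9)/150 + (V_1 - 0)/1000 = 0
Collecting terms: 0.007667 × V_1 = 0.06  =>  V_1 = 7.826 V
V_th = V_1 - V_2 = 7.826 - 0 = 7.826 V
Step 2 — R_th: zero the source — replace V1 by a short circuit (node 2 merges into node 0) — and find the resistance seen between A (node 1) and B (node 0).
Reduce the network between node 1 (A) and node 0 (B) by series/parallel combination:
  Rp1 = R1 ‖ R2 (parallel, both between nodes 0 and 1) = 1/(1/150 + 1/1000) = 130.4 Ω
R_th = 130.4 Ω
I_n = V_th/R_th = 7.826/130.4 = 0.06 A, and R_n = R_th = 130.4 Ω

Final answer: I_n = 0.06 A, R_n = 130.4 Ω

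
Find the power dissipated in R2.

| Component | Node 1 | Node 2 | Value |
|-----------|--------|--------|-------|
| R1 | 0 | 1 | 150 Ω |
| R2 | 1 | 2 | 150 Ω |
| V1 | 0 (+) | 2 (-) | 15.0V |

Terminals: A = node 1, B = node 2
Nodal analysis, taking node 2 as the 0 V reference.
Source V1 fixes V_0 = 15 V.
KCL at each unknown node (sum of currents leaving = 0; resistances in Ω):
  Node 1: (V_1 - 15)/150 + (V_1 - 0)/150 = 0
Collecting terms: 0.01333 × V_1 = 0.1  =>  V_1 = 7.5 V
I_R2 = (V_1 - V_2)/R2 = (7.5 - 0)/150 = 0.05 A
P_R2 = I_R2² × R2 = (0.05)² × 150 = 0.375 W

Final answer: 0.375 W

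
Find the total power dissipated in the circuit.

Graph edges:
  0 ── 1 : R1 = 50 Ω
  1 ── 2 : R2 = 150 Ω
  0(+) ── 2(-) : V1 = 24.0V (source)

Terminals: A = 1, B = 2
Nodal analysis, taking node 2 as the 0 V reference.
Source V1 fixes V_0 = 24 V.
KCL at each unknown node (sum of currents leaving = 0; resistances in Ω):
  Node 1: (V_1 - 24)/50 + (V_1 - 0)/150 = 0
Collecting terms: 0.02667 × V_1 = 0.48  =>  V_1 = 18 V
Power in each resistor, P = (ΔV)²/R:
  P_R1 = (24 - 18)²/50 = 0.72 W
  P_R2 = (18 - 0)²/150 = 2.16 W
P_total = P_R1 + P_R2 = 2.88 W

Final answer: 2.88 W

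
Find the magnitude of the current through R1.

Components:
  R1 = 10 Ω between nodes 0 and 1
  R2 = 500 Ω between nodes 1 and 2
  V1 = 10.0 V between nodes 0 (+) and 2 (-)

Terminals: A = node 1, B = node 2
Nodal analysis, taking node 2 as the 0 V reference.
Source V1 fixes V_0 = 10 V.
KCL at each unknown node (sum of currents leaving = 0; resistances in Ω):
  Node 1: (V_1 - 10)/10 + (V_1 - 0)/500 = 0
Collecting terms: 0.102 × V_1 = 1  =>  V_1 = 9.804 V
I_R1 = (V_0 - V_1)/R1 = (10 - 9.804)/10 = 0.01961 A
|I_R1| = 0.01961 A

Final answer: |I_R1| = 0.01961 A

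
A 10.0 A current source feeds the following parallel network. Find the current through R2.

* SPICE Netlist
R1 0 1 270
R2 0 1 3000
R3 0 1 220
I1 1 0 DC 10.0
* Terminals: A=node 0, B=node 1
All resistors sit directly between nodes 0 and 1, so they are in parallel and share one voltage V; the full source current 10 A splits among them.
1/R_par = 1/270 + 1/3000 + 1/220 = 0.008582 S  =>  R_par = 116.5 Ω
V = I × R_par = 10 × 116.5 = 1165 V
I_R2 = V/R2 = 1165/3000 = 0.3884 A

Final answer: 0.3884 A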